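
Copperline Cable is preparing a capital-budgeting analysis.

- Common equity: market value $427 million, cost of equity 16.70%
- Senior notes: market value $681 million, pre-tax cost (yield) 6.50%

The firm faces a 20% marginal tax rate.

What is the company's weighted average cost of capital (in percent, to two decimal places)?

9.63%

Total capital V = 427 + 681 = 1108.
Equity: weight = 427/1108 = 0.3854; cost = 16.7%.
Senior notes: weight = 681/1108 = 0.6146; after-tax cost = 6.5% × (1 − 20%) = 5.2000%.
WACC = 0.3854 × 16.7000% + 0.6146 × 5.2000% = 9.6319%.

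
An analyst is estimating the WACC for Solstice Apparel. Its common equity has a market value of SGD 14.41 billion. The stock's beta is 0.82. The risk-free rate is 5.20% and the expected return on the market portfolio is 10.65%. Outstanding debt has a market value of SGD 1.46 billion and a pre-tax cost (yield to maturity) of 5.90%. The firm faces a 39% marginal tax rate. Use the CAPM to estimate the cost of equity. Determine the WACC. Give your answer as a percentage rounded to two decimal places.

Market risk premium = 10.65% − 5.2% = 5.45%.
Cost of equity via CAPM: Re = 5.2% + 0.82 × 5.45% = 9.6690%.
Total capital V = 14.41 + 1.46 = 15.87.
Equity: weight = 14.41/15.87 = 0.9080; cost = 9.669%.
Debt: weight = 1.46/15.87 = 0.0920; after-tax cost = 5.9% × (1 − 39%) = 3.5990%.
WACC = 0.9080 × 9.6690% + 0.0920 × 3.5990% = 9.1106%.

9.11%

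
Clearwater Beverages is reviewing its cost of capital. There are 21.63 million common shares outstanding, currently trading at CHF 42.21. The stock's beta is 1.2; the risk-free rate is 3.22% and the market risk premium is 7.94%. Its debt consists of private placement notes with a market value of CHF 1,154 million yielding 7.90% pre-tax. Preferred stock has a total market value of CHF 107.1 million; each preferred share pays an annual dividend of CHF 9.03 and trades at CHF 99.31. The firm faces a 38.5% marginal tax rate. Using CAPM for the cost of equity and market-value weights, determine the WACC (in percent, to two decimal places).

Cost of equity via CAPM: Re = 3.22% + 1.2 × 7.94% = 12.7480%.
Cost of preferred: Rp = 9.03 / 99.31 = 9.0927%.
Market value of equity E = 42.21 × 21.63m = 913.0023m.
Total capital V = 913.0023 + 107.1 + 1154 = 2174.1023.
Equity: weight = 913.0023/2174.1023 = 0.4199; cost = 12.748%.
Preferred: weight = 107.1/2174.1023 = 0.0493; cost = 9.0927%.
Private placement notes: weight = 1154/2174.1023 = 0.5308; after-tax cost = 7.9% × (1 − 38.5%) = 4.8585%.
WACC = 0.4199 × 12.7480% + 0.0493 × 9.0927% + 0.5308 × 4.8585% = 8.3802%.

8.38%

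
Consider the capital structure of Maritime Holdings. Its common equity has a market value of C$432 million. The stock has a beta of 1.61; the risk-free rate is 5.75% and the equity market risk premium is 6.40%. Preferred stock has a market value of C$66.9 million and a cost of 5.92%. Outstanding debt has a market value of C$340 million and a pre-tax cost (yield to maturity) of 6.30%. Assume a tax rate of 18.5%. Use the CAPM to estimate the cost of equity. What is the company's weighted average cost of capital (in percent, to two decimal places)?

Cost of equity via CAPM: Re = 5.75% + 1.61 × 6.4% = 16.0540%.
Total capital V = 432 + 66.9 + 340 = 838.9.
Equity: weight = 432/838.9 = 0.5150; cost = 16.054%.
Preferred: weight = 66.9/838.9 = 0.0797; cost = 5.92%.
Debt: weight = 340/838.9 = 0.4053; after-tax cost = 6.3% × (1 − 18.5%) = 5.1345%.
WACC = 0.5150 × 16.0540% + 0.0797 × 5.9200% + 0.4053 × 5.1345% = 10.8202%.

10.82%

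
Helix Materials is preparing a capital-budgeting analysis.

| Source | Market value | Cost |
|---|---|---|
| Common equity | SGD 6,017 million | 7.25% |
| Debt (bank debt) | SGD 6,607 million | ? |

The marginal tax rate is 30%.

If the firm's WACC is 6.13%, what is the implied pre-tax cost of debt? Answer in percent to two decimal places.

7.30%

Total capital V = 6017 + 6607 = 12624.
Equity weight = 6017/12624 = 0.4766.
Bank debt weight = 6607/12624 = 0.5234.
Equity contribution = 0.4766 × 7.25% = 3.4556%.
Remaining for debt = 6.13% − 3.4556% = 2.6744%.
Rd × (1 − 30%) × 0.5234 = 2.6744%  ⇒  Rd = 7.3000%.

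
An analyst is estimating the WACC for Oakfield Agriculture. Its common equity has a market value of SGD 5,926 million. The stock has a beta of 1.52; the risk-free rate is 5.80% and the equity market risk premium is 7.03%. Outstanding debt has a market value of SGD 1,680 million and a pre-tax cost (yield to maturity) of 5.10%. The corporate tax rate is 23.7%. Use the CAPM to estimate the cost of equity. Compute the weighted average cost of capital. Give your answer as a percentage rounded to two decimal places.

Cost of equity via CAPM: Re = 5.8% + 1.52 × 7.03% = 16.4856%.
Total capital V = 5926 + 1680 = 7606.
Equity: weight = 5926/7606 = 0.7791; cost = 16.4856%.
Debt: weight = 1680/7606 = 0.2209; after-tax cost = 5.1% × (1 − 23.7%) = 3.8913%.
WACC = 0.7791 × 16.4856% + 0.2209 × 3.8913% = 13.7038%.

13.70%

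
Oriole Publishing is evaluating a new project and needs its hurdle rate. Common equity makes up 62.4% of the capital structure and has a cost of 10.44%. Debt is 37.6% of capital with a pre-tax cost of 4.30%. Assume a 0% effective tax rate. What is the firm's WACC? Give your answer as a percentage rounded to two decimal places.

After-tax cost of debt = 4.3% × (1 − 0%) = 4.3000%.
WACC = 0.624 × 10.4400% + 0.376 × 4.3000% = 8.1314%.

8.13%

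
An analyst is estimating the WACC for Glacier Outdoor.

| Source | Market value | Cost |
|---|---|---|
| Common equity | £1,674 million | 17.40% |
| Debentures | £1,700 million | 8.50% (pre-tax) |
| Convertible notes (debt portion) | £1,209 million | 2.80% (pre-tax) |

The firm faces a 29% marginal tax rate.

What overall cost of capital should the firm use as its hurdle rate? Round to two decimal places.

9.12%

Total capital V = 1674 + 1700 + 1209 = 4583.
Equity: weight = 1674/4583 = 0.3653; cost = 17.4%.
Debentures: weight = 1700/4583 = 0.3709; after-tax cost = 8.5% × (1 − 29%) = 6.0350%.
Convertible notes (debt portion): weight = 1209/4583 = 0.2638; after-tax cost = 2.8% × (1 − 29%) = 1.9880%.
WACC = 0.3653 × 17.4000% + 0.3709 × 6.0350% + 0.2638 × 1.9880% = 9.1186%.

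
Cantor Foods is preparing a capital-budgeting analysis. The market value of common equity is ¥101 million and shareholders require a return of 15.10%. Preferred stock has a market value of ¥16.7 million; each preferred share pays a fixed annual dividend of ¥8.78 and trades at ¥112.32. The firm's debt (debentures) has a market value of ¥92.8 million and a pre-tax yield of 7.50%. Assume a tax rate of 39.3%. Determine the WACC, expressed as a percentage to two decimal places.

9.87%

Cost of preferred: Rp = 8.78 / 112.32 = 7.8170%.
Total capital V = 101 + 16.7 + 92.8 = 210.5.
Equity: weight = 101/210.5 = 0.4798; cost = 15.1%.
Preferred: weight = 16.7/210.5 = 0.0793; cost = 7.817%.
Debentures: weight = 92.8/210.5 = 0.4409; after-tax cost = 7.5% × (1 − 39.3%) = 4.5525%.
WACC = 0.4798 × 15.1000% + 0.0793 × 7.8170% + 0.4409 × 4.5525% = 9.8723%.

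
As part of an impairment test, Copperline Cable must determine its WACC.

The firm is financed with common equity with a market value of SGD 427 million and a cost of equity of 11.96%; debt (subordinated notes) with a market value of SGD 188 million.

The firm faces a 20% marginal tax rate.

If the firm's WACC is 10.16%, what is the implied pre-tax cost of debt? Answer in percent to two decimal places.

Total capital V = 427 + 188 = 615.
Equity weight = 427/615 = 0.6943.
Subordinated notes weight = 188/615 = 0.3057.
Equity contribution = 0.6943 × 11.96% = 8.3039%.
Remaining for debt = 10.16% − 8.3039% = 1.8561%.
Rd × (1 − 20%) × 0.3057 = 1.8561%  ⇒  Rd = 7.5896%.

7.59%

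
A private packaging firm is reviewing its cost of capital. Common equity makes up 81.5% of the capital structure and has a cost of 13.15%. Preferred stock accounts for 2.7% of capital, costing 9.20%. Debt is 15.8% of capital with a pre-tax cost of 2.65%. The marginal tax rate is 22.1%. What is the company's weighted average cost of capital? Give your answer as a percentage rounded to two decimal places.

After-tax cost of debt = 2.65% × (1 − 22.1%) = 2.0644%.
WACC = 0.815 × 13.1500% + 0.027 × 9.2000% + 0.158 × 2.0644% = 11.2918%.

11.29%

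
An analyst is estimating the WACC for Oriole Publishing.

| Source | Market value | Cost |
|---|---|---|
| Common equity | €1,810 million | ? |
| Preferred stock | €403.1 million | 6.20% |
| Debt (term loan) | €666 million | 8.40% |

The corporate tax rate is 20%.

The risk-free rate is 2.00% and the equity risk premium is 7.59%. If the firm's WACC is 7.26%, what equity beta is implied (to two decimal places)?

Total capital V = 1810 + 403.1 + 666 = 2879.1.
Equity weight = 1810/2879.1 = 0.6287.
Preferred weight = 403.1/2879.1 = 0.1400.
Term loan weight = 666/2879.1 = 0.2313.
Debt contribution = 0.2313 × 8.4% × (1 − 20%) = 1.5545%.
Preferred contribution = 0.1400 × 6.2% = 0.8681%.
Required equity contribution = 7.26% − 2.4225% = 4.8375%  ⇒  Re = 7.6948%.
CAPM: 7.6948% = 2.0% + β × 7.59%  ⇒  β = 0.7503.

0.75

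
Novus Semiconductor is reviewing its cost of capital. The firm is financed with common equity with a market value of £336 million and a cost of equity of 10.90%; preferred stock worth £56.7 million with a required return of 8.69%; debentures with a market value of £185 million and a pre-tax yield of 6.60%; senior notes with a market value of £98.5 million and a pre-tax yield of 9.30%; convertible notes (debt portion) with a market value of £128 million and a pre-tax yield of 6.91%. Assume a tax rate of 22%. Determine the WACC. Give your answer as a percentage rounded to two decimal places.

8.10%

Total capital V = 336 + 56.7 + 185 + 98.5 + 128 = 804.2.
Equity: weight = 336/804.2 = 0.4178; cost = 10.9%.
Preferred: weight = 56.7/804.2 = 0.0705; cost = 8.69%.
Debentures: weight = 185/804.2 = 0.2300; after-tax cost = 6.6% × (1 − 22%) = 5.1480%.
Senior notes: weight = 98.5/804.2 = 0.1225; after-tax cost = 9.3% × (1 − 22%) = 7.2540%.
Convertible notes (debt portion): weight = 128/804.2 = 0.1592; after-tax cost = 6.91% × (1 − 22%) = 5.3898%.
WACC = 0.4178 × 10.9000% + 0.0705 × 8.6900% + 0.2300 × 5.1480% + 0.1225 × 7.2540% + 0.1592 × 5.3898% = 8.0974%.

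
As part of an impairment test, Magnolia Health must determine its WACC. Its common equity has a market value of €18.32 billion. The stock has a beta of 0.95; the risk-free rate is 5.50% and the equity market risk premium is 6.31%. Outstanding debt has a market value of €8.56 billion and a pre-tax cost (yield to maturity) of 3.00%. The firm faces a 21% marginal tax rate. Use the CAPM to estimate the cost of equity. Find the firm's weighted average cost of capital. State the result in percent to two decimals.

Cost of equity via CAPM: Re = 5.5% + 0.95 × 6.31% = 11.4945%.
Total capital V = 18.32 + 8.56 = 26.88.
Equity: weight = 18.32/26.88 = 0.6815; cost = 11.4945%.
Debt: weight = 8.56/26.88 = 0.3185; after-tax cost = 3% × (1 − 21%) = 2.3700%.
WACC = 0.6815 × 11.4945% + 0.3185 × 2.3700% = 8.5888%.

8.59%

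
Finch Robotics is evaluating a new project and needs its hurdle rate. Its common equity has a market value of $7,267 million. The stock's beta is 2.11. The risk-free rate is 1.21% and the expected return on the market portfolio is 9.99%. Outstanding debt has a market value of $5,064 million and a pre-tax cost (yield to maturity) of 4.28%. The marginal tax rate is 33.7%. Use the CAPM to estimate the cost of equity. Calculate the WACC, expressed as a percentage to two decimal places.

12.80%

Market risk premium = 9.99% − 1.21% = 8.78%.
Cost of equity via CAPM: Re = 1.21% + 2.11 × 8.78% = 19.7358%.
Total capital V = 7267 + 5064 = 12331.
Equity: weight = 7267/12331 = 0.5893; cost = 19.7358%.
Debt: weight = 5064/12331 = 0.4107; after-tax cost = 4.28% × (1 − 33.7%) = 2.8376%.
WACC = 0.5893 × 19.7358% + 0.4107 × 2.8376% = 12.7962%.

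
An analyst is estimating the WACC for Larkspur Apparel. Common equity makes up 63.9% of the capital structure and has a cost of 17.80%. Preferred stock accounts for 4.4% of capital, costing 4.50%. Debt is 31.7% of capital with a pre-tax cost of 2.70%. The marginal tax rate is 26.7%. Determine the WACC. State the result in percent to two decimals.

12.20%

After-tax cost of debt = 2.7% × (1 − 26.7%) = 1.9791%.
WACC = 0.639 × 17.8000% + 0.044 × 4.5000% + 0.317 × 1.9791% = 12.1996%.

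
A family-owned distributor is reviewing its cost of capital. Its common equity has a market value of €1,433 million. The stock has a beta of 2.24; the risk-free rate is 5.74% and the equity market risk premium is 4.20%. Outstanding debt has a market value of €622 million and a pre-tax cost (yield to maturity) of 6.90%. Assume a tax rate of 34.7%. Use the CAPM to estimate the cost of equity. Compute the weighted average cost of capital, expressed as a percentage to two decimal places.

11.93%

Cost of equity via CAPM: Re = 5.74% + 2.24 × 4.2% = 15.1480%.
Total capital V = 1433 + 622 = 2055.
Equity: weight = 1433/2055 = 0.6973; cost = 15.148%.
Debt: weight = 622/2055 = 0.3027; after-tax cost = 6.9% × (1 − 34.7%) = 4.5057%.
WACC = 0.6973 × 15.1480% + 0.3027 × 4.5057% = 11.9268%.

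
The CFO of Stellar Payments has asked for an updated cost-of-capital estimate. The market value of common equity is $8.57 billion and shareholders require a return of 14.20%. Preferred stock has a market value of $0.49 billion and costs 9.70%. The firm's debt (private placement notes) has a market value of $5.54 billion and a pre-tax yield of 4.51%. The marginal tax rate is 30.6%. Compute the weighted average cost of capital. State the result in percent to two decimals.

9.85%

Total capital V = 8.57 + 0.49 + 5.54 = 14.6.
Equity: weight = 8.57/14.6 = 0.5870; cost = 14.2%.
Preferred: weight = 0.49/14.6 = 0.0336; cost = 9.7%.
Private placement notes: weight = 5.54/14.6 = 0.3795; after-tax cost = 4.51% × (1 − 30.6%) = 3.1299%.
WACC = 0.5870 × 14.2000% + 0.0336 × 9.7000% + 0.3795 × 3.1299% = 9.8484%.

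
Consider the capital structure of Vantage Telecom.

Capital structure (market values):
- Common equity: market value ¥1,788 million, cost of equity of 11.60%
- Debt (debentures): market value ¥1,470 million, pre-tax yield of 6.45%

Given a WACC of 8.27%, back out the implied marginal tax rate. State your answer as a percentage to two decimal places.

34.58%

Total capital V = 1788 + 1470 = 3258.
Equity weight = 1788/3258 = 0.5488.
Debentures weight = 1470/3258 = 0.4512.
Equity contribution = 0.5488 × 11.6% = 6.3661%.
Debt contribution must be 8.27% − 6.3661% = 1.9039%.
0.4512 × 6.45% × (1 − T) = 1.9039%  ⇒  (1 − T) = 0.6542.
T = 34.5793%.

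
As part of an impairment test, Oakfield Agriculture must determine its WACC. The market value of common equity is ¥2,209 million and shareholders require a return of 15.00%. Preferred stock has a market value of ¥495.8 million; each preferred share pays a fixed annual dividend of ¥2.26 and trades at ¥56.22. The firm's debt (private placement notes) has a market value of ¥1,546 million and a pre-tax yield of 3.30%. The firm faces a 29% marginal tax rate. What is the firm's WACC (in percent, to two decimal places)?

Cost of preferred: Rp = 2.26 / 56.22 = 4.0199%.
Total capital V = 2209 + 495.8 + 1546 = 4250.8.
Equity: weight = 2209/4250.8 = 0.5197; cost = 15%.
Preferred: weight = 495.8/4250.8 = 0.1166; cost = 4.0199%.
Private placement notes: weight = 1546/4250.8 = 0.3637; after-tax cost = 3.3% × (1 − 29%) = 2.3430%.
WACC = 0.5197 × 15.0000% + 0.1166 × 4.0199% + 0.3637 × 2.3430% = 9.1160%.

9.12%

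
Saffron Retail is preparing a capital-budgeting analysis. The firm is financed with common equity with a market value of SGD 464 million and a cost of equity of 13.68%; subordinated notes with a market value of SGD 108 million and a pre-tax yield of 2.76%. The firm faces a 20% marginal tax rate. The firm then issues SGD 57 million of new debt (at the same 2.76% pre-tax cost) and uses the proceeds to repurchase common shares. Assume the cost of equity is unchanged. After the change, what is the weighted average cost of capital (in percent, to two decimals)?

10.37%

After the change:
Total capital V = 407 + 165 = 572.
Equity: weight = 407/572 = 0.7115; cost = 13.68%.
Subordinated notes: weight = 165/572 = 0.2885; after-tax cost = 2.76% × (1 − 20%) = 2.2080%.
WACC = 0.7115 × 13.6800% + 0.2885 × 2.2080% = 10.3708%.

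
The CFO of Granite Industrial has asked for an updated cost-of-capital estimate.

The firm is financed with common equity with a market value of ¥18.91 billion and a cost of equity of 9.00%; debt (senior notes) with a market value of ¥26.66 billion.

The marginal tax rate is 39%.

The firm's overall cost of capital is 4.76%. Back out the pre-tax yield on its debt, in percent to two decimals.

2.87%

Total capital V = 18.91 + 26.66 = 45.57.
Equity weight = 18.91/45.57 = 0.4150.
Senior notes weight = 26.66/45.57 = 0.5850.
Equity contribution = 0.4150 × 9% = 3.7347%.
Remaining for debt = 4.76% − 3.7347% = 1.0253%.
Rd × (1 − 39%) × 0.5850 = 1.0253%  ⇒  Rd = 2.8730%.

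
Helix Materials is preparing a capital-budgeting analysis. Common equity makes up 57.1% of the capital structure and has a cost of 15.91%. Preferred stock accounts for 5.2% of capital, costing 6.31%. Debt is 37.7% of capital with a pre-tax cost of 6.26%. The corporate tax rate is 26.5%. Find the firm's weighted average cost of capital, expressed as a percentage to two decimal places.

After-tax cost of debt = 6.26% × (1 − 26.5%) = 4.6011%.
WACC = 0.571 × 15.9100% + 0.052 × 6.3100% + 0.377 × 4.6011% = 11.1473%.

11.15%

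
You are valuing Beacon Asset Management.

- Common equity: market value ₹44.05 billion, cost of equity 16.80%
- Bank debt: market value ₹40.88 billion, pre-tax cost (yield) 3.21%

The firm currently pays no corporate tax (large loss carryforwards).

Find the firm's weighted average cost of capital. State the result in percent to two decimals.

Total capital V = 44.05 + 40.88 = 84.93.
Equity: weight = 44.05/84.93 = 0.5187; cost = 16.8%.
Bank debt: weight = 40.88/84.93 = 0.4813; after-tax cost = 3.21% × (1 − 0%) = 3.2100%.
WACC = 0.5187 × 16.8000% + 0.4813 × 3.2100% = 10.2586%.

10.26%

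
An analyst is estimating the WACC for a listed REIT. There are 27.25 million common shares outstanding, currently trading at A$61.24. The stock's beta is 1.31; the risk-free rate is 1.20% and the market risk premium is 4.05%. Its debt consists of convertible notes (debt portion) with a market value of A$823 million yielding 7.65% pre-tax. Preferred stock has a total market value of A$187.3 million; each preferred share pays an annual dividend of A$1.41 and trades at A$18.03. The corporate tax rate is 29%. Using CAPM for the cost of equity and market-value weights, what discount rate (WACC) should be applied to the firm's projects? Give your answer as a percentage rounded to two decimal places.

6.27%

Cost of equity via CAPM: Re = 1.2% + 1.31 × 4.05% = 6.5055%.
Cost of preferred: Rp = 1.41 / 18.03 = 7.8203%.
Market value of equity E = 61.24 × 27.25m = 1668.79m.
Total capital V = 1668.79 + 187.3 + 823 = 2679.09.
Equity: weight = 1668.79/2679.09 = 0.6229; cost = 6.5055%.
Preferred: weight = 187.3/2679.09 = 0.0699; cost = 7.8203%.
Convertible notes (debt portion): weight = 823/2679.09 = 0.3072; after-tax cost = 7.65% × (1 − 29%) = 5.4315%.
WACC = 0.6229 × 6.5055% + 0.0699 × 7.8203% + 0.3072 × 5.4315% = 6.2675%.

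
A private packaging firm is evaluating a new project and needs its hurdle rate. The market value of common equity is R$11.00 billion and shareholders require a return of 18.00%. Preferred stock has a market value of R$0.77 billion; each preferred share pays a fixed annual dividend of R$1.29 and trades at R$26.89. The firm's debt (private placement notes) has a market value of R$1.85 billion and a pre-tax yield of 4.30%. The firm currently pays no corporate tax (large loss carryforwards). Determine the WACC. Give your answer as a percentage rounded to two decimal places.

15.39%

Cost of preferred: Rp = 1.29 / 26.89 = 4.7973%.
Total capital V = 11 + 0.77 + 1.85 = 13.62.
Equity: weight = 11/13.62 = 0.8076; cost = 18%.
Preferred: weight = 0.77/13.62 = 0.0565; cost = 4.7973%.
Private placement notes: weight = 1.85/13.62 = 0.1358; after-tax cost = 4.3% × (1 − 0%) = 4.3000%.
WACC = 0.8076 × 18.0000% + 0.0565 × 4.7973% + 0.1358 × 4.3000% = 15.3927%.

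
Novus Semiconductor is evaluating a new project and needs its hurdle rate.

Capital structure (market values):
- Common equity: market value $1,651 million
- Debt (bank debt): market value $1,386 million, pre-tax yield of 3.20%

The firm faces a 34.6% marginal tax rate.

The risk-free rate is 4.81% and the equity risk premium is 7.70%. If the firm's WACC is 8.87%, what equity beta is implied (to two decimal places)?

1.27

Total capital V = 1651 + 1386 = 3037.
Equity weight = 1651/3037 = 0.5436.
Bank debt weight = 1386/3037 = 0.4564.
Debt contribution = 0.4564 × 3.2% × (1 − 34.6%) = 0.9551%.
Required equity contribution = 8.87% − 0.9551% = 7.9149%  ⇒  Re = 14.5594%.
CAPM: 14.5594% = 4.81% + β × 7.7%  ⇒  β = 1.2662.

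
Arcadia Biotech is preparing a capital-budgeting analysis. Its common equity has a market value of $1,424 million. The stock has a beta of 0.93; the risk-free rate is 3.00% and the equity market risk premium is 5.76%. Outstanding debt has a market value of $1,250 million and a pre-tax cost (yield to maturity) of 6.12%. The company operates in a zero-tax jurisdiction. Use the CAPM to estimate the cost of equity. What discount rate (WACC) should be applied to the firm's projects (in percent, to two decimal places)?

Cost of equity via CAPM: Re = 3.0% + 0.93 × 5.76% = 8.3568%.
Total capital V = 1424 + 1250 = 2674.
Equity: weight = 1424/2674 = 0.5325; cost = 8.3568%.
Debt: weight = 1250/2674 = 0.4675; after-tax cost = 6.12% × (1 − 0%) = 6.1200%.
WACC = 0.5325 × 8.3568% + 0.4675 × 6.1200% = 7.3112%.

7.31%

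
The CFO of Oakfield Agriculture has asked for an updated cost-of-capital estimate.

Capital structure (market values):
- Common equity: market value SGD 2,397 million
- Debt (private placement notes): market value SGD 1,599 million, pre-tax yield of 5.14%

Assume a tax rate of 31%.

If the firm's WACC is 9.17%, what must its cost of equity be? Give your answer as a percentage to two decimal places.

12.92%

Total capital V = 2397 + 1599 = 3996.
Equity weight = 2397/3996 = 0.5998.
Private placement notes weight = 1599/3996 = 0.4002.
Debt contribution = 0.4002 × 5.14% × (1 − 31%) = 1.4192%.
Required equity contribution = 9.17% − 1.4192% = 7.7508%.
Re = 7.7508% / 0.5998 = 12.9213%.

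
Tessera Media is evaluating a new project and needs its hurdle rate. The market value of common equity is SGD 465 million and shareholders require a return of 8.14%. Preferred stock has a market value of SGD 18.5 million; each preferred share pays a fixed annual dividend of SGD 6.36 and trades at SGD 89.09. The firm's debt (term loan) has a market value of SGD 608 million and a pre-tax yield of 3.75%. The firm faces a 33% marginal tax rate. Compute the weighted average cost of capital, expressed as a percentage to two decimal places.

Cost of preferred: Rp = 6.36 / 89.09 = 7.1388%.
Total capital V = 465 + 18.5 + 608 = 1091.5.
Equity: weight = 465/1091.5 = 0.4260; cost = 8.14%.
Preferred: weight = 18.5/1091.5 = 0.0169; cost = 7.1388%.
Term loan: weight = 608/1091.5 = 0.5570; after-tax cost = 3.75% × (1 − 33%) = 2.5125%.
WACC = 0.4260 × 8.1400% + 0.0169 × 7.1388% + 0.5570 × 2.5125% = 4.9883%.

4.99%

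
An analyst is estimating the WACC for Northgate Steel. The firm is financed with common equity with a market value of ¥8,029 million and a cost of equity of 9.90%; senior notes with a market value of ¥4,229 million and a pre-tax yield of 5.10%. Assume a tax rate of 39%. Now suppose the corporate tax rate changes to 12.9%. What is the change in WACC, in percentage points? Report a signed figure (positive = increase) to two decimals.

+0.46 pp

Current WACC:
Total capital V = 8029 + 4229 = 12258.
Equity: weight = 8029/12258 = 0.6550; cost = 9.9%.
Senior notes: weight = 4229/12258 = 0.3450; after-tax cost = 5.1% × (1 − 39%) = 3.1110%.
WACC = 0.6550 × 9.9000% + 0.3450 × 3.1110% = 7.5578%.
After the change:
Total capital V = 8029 + 4229 = 12258.
Equity: weight = 8029/12258 = 0.6550; cost = 9.9%.
Senior notes: weight = 4229/12258 = 0.3450; after-tax cost = 5.1% × (1 − 12.9%) = 4.4421%.
WACC = 0.6550 × 9.9000% + 0.3450 × 4.4421% = 8.0170%.
Change in WACC = 8.0170% − 7.5578% = 0.4592 pp.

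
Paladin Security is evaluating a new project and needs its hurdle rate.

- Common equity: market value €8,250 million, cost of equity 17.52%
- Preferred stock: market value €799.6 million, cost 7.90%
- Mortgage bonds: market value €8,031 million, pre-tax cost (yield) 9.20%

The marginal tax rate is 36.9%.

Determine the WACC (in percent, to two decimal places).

11.56%

Total capital V = 8250 + 799.6 + 8031 = 17080.6.
Equity: weight = 8250/17080.6 = 0.4830; cost = 17.52%.
Preferred: weight = 799.6/17080.6 = 0.0468; cost = 7.9%.
Mortgage bonds: weight = 8031/17080.6 = 0.4702; after-tax cost = 9.2% × (1 − 36.9%) = 5.8052%.
WACC = 0.4830 × 17.5200% + 0.0468 × 7.9000% + 0.4702 × 5.8052% = 11.5616%.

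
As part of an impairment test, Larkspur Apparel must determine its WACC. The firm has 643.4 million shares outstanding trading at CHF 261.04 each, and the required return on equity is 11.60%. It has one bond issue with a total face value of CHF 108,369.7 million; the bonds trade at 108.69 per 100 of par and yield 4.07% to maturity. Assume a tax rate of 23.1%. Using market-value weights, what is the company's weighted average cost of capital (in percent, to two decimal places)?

8.11%

Market value of equity E = 261.04 × 643.4m = 167953.136m. Market value of debt D = 108369.7m × 108.69/100 = 117787.02693m.
Total capital V = 167953.136 + 117787.02693 = 285740.16293.
Equity: weight = 167953.136/285740.16293 = 0.5878; cost = 11.6%.
Bonds outstanding: weight = 117787.02693/285740.16293 = 0.4122; after-tax cost = 4.07% × (1 − 23.1%) = 3.1298%.
WACC = 0.5878 × 11.6000% + 0.4122 × 3.1298% = 8.1084%.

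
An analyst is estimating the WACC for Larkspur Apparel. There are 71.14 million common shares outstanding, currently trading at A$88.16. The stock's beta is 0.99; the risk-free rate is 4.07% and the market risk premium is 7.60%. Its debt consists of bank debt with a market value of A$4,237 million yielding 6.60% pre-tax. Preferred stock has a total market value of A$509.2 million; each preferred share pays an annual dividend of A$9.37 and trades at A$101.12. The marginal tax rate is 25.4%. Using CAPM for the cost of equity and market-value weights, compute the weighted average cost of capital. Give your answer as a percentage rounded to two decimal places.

Cost of equity via CAPM: Re = 4.07% + 0.99 × 7.6% = 11.5940%.
Cost of preferred: Rp = 9.37 / 101.12 = 9.2662%.
Market value of equity E = 88.16 × 71.14m = 6271.7024m.
Total capital V = 6271.7024 + 509.2 + 4237 = 11017.9024.
Equity: weight = 6271.7024/11017.9024 = 0.5692; cost = 11.594%.
Preferred: weight = 509.2/11017.9024 = 0.0462; cost = 9.2662%.
Bank debt: weight = 4237/11017.9024 = 0.3846; after-tax cost = 6.6% × (1 − 25.4%) = 4.9236%.
WACC = 0.5692 × 11.5940% + 0.0462 × 9.2662% + 0.3846 × 4.9236% = 8.9213%.

8.92%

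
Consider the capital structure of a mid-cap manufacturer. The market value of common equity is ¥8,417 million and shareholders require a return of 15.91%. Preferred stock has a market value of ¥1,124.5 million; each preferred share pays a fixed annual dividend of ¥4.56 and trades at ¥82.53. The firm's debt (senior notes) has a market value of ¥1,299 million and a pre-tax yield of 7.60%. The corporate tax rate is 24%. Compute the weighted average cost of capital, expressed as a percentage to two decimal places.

Cost of preferred: Rp = 4.56 / 82.53 = 5.5253%.
Total capital V = 8417 + 1124.5 + 1299 = 10840.5.
Equity: weight = 8417/10840.5 = 0.7764; cost = 15.91%.
Preferred: weight = 1124.5/10840.5 = 0.1037; cost = 5.5253%.
Senior notes: weight = 1299/10840.5 = 0.1198; after-tax cost = 7.6% × (1 − 24%) = 5.7760%.
WACC = 0.7764 × 15.9100% + 0.1037 × 5.5253% + 0.1198 × 5.7760% = 13.6184%.

13.62%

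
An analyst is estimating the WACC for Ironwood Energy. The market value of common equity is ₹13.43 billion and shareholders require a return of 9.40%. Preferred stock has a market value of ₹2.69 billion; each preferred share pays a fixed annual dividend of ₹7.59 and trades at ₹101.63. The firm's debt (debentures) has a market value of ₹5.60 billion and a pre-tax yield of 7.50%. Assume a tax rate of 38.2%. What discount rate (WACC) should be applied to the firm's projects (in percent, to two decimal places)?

7.93%

Cost of preferred: Rp = 7.59 / 101.63 = 7.4683%.
Total capital V = 13.43 + 2.69 + 5.6 = 21.72.
Equity: weight = 13.43/21.72 = 0.6183; cost = 9.4%.
Preferred: weight = 2.69/21.72 = 0.1238; cost = 7.4683%.
Debentures: weight = 5.6/21.72 = 0.2578; after-tax cost = 7.5% × (1 − 38.2%) = 4.6350%.
WACC = 0.6183 × 9.4000% + 0.1238 × 7.4683% + 0.2578 × 4.6350% = 7.9322%.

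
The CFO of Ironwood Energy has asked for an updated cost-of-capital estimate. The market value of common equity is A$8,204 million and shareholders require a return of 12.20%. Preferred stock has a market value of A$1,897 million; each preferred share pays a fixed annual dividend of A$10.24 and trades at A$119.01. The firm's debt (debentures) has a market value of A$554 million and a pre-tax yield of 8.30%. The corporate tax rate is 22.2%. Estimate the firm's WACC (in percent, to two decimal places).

Cost of preferred: Rp = 10.24 / 119.01 = 8.6043%.
Total capital V = 8204 + 1897 + 554 = 10655.
Equity: weight = 8204/10655 = 0.7700; cost = 12.2%.
Preferred: weight = 1897/10655 = 0.1780; cost = 8.6043%.
Debentures: weight = 554/10655 = 0.0520; after-tax cost = 8.3% × (1 − 22.2%) = 6.4574%.
WACC = 0.7700 × 12.2000% + 0.1780 × 8.6043% + 0.0520 × 6.4574% = 11.2612%.

11.26%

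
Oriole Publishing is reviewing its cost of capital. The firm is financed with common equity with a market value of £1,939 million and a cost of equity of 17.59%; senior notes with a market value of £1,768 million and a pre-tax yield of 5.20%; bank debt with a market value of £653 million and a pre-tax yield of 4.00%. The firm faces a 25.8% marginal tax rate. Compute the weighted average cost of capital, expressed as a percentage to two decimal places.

Total capital V = 1939 + 1768 + 653 = 4360.
Equity: weight = 1939/4360 = 0.4447; cost = 17.59%.
Senior notes: weight = 1768/4360 = 0.4055; after-tax cost = 5.2% × (1 − 25.8%) = 3.8584%.
Bank debt: weight = 653/4360 = 0.1498; after-tax cost = 4% × (1 − 25.8%) = 2.9680%.
WACC = 0.4447 × 17.5900% + 0.4055 × 3.8584% + 0.1498 × 2.9680% = 9.8318%.

9.83%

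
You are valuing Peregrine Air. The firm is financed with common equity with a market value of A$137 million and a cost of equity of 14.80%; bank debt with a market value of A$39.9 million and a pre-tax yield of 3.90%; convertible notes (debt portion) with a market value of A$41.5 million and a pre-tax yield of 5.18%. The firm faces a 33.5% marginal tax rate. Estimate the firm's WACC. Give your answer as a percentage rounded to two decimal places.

10.41%

Total capital V = 137 + 39.9 + 41.5 = 218.4.
Equity: weight = 137/218.4 = 0.6273; cost = 14.8%.
Bank debt: weight = 39.9/218.4 = 0.1827; after-tax cost = 3.9% × (1 − 33.5%) = 2.5935%.
Convertible notes (debt portion): weight = 41.5/218.4 = 0.1900; after-tax cost = 5.18% × (1 − 33.5%) = 3.4447%.
WACC = 0.6273 × 14.8000% + 0.1827 × 2.5935% + 0.1900 × 3.4447% = 10.4123%.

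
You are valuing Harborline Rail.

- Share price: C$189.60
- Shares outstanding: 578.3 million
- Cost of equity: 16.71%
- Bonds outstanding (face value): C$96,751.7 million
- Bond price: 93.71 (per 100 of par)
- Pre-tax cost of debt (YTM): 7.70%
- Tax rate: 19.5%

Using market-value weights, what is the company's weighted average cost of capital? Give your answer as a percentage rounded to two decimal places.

Market value of equity E = 189.6 × 578.3m = 109645.68m. Market value of debt D = 96751.7m × 93.71/100 = 90666.01807m.
Total capital V = 109645.68 + 90666.01807 = 200311.69807.
Equity: weight = 109645.68/200311.69807 = 0.5474; cost = 16.71%.
Bonds outstanding: weight = 90666.01807/200311.69807 = 0.4526; after-tax cost = 7.7% × (1 − 19.5%) = 6.1985%.
WACC = 0.5474 × 16.7100% + 0.4526 × 6.1985% = 11.9522%.

11.95%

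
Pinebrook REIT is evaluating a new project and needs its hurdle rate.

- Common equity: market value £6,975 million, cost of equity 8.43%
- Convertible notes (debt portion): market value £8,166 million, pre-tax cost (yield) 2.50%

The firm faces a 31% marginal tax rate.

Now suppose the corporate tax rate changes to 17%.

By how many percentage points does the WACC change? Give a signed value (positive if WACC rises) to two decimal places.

Current WACC:
Total capital V = 6975 + 8166 = 15141.
Equity: weight = 6975/15141 = 0.4607; cost = 8.43%.
Convertible notes (debt portion): weight = 8166/15141 = 0.5393; after-tax cost = 2.5% × (1 − 31%) = 1.7250%.
WACC = 0.4607 × 8.4300% + 0.5393 × 1.7250% = 4.8138%.
After the change:
Total capital V = 6975 + 8166 = 15141.
Equity: weight = 6975/15141 = 0.4607; cost = 8.43%.
Convertible notes (debt portion): weight = 8166/15141 = 0.5393; after-tax cost = 2.5% × (1 − 17%) = 2.0750%.
WACC = 0.4607 × 8.4300% + 0.5393 × 2.0750% = 5.0026%.
Change in WACC = 5.0026% − 4.8138% = 0.1888 pp.

+0.19 pp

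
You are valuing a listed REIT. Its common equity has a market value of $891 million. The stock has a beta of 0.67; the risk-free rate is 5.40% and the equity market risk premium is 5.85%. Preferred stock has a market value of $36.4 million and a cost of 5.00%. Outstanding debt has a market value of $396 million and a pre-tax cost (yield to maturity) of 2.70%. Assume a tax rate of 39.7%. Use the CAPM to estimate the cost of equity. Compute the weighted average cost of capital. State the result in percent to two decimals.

6.90%

Cost of equity via CAPM: Re = 5.4% + 0.67 × 5.85% = 9.3195%.
Total capital V = 891 + 36.4 + 396 = 1323.4.
Equity: weight = 891/1323.4 = 0.6733; cost = 9.3195%.
Preferred: weight = 36.4/1323.4 = 0.0275; cost = 5%.
Debt: weight = 396/1323.4 = 0.2992; after-tax cost = 2.7% × (1 − 39.7%) = 1.6281%.
WACC = 0.6733 × 9.3195% + 0.0275 × 5.0000% + 0.2992 × 1.6281% = 6.8992%.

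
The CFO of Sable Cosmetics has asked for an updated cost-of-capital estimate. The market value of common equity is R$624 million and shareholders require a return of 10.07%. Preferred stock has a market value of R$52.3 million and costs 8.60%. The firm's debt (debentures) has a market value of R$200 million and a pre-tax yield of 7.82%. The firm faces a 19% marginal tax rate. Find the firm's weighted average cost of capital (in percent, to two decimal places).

9.13%

Total capital V = 624 + 52.3 + 200 = 876.3.
Equity: weight = 624/876.3 = 0.7121; cost = 10.07%.
Preferred: weight = 52.3/876.3 = 0.0597; cost = 8.6%.
Debentures: weight = 200/876.3 = 0.2282; after-tax cost = 7.82% × (1 − 19%) = 6.3342%.
WACC = 0.7121 × 10.0700% + 0.0597 × 8.6000% + 0.2282 × 6.3342% = 9.1296%.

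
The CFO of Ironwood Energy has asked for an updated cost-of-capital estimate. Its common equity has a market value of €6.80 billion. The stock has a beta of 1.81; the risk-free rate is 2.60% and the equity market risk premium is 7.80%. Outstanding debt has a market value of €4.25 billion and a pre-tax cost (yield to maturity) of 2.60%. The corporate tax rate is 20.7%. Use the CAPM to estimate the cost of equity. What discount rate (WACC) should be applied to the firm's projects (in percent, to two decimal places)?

Cost of equity via CAPM: Re = 2.6% + 1.81 × 7.8% = 16.7180%.
Total capital V = 6.8 + 4.25 = 11.05.
Equity: weight = 6.8/11.05 = 0.6154; cost = 16.718%.
Debt: weight = 4.25/11.05 = 0.3846; after-tax cost = 2.6% × (1 − 20.7%) = 2.0618%.
WACC = 0.6154 × 16.7180% + 0.3846 × 2.0618% = 11.0810%.

11.08%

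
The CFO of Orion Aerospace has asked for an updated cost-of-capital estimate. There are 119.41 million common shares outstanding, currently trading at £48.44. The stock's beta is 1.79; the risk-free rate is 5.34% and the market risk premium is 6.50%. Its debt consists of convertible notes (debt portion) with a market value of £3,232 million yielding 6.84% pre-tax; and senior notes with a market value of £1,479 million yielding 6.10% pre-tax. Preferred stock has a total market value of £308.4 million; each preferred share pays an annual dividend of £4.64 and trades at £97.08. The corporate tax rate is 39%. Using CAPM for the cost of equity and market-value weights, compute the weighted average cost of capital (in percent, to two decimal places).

10.98%

Cost of equity via CAPM: Re = 5.34% + 1.79 × 6.5% = 16.9750%.
Cost of preferred: Rp = 4.64 / 97.08 = 4.7796%.
Market value of equity E = 48.44 × 119.41m = 5784.2204m.
Total capital V = 5784.2204 + 308.4 + 3232 + 1479 = 10803.6204.
Equity: weight = 5784.2204/10803.6204 = 0.5354; cost = 16.975%.
Preferred: weight = 308.4/10803.6204 = 0.0285; cost = 4.7796%.
Convertible notes (debt portion): weight = 3232/10803.6204 = 0.2992; after-tax cost = 6.84% × (1 − 39%) = 4.1724%.
Senior notes: weight = 1479/10803.6204 = 0.1369; after-tax cost = 6.1% × (1 − 39%) = 3.7210%.
WACC = 0.5354 × 16.9750% + 0.0285 × 4.7796% + 0.2992 × 4.1724% + 0.1369 × 3.7210% = 10.9824%.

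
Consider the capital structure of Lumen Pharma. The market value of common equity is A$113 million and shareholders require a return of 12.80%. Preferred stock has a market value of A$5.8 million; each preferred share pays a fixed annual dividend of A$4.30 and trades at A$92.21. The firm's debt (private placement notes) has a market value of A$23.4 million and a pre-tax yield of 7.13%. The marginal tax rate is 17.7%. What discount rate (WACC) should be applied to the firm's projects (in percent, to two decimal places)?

11.33%

Cost of preferred: Rp = 4.3 / 92.21 = 4.6633%.
Total capital V = 113 + 5.8 + 23.4 = 142.2.
Equity: weight = 113/142.2 = 0.7947; cost = 12.8%.
Preferred: weight = 5.8/142.2 = 0.0408; cost = 4.6633%.
Private placement notes: weight = 23.4/142.2 = 0.1646; after-tax cost = 7.13% × (1 − 17.7%) = 5.8680%.
WACC = 0.7947 × 12.8000% + 0.0408 × 4.6633% + 0.1646 × 5.8680% = 11.3274%.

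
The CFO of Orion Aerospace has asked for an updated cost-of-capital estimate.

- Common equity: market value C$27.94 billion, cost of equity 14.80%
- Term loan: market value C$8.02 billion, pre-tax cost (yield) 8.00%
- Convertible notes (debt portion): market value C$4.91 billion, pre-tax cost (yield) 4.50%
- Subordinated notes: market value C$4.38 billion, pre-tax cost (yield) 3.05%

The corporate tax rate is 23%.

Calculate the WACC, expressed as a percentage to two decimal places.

10.83%

Total capital V = 27.94 + 8.02 + 4.91 + 4.38 = 45.25.
Equity: weight = 27.94/45.25 = 0.6175; cost = 14.8%.
Term loan: weight = 8.02/45.25 = 0.1772; after-tax cost = 8% × (1 − 23%) = 6.1600%.
Convertible notes (debt portion): weight = 4.91/45.25 = 0.1085; after-tax cost = 4.5% × (1 − 23%) = 3.4650%.
Subordinated notes: weight = 4.38/45.25 = 0.0968; after-tax cost = 3.05% × (1 − 23%) = 2.3485%.
WACC = 0.6175 × 14.8000% + 0.1772 × 6.1600% + 0.1085 × 3.4650% + 0.0968 × 2.3485% = 10.8335%.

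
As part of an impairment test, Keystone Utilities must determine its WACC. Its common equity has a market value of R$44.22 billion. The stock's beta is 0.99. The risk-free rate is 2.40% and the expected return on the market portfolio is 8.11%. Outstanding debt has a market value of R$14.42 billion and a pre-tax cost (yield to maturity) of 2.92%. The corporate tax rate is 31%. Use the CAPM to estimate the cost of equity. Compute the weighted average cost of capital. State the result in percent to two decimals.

6.57%

Market risk premium = 8.11% − 2.4% = 5.71%.
Cost of equity via CAPM: Re = 2.4% + 0.99 × 5.71% = 8.0529%.
Total capital V = 44.22 + 14.42 = 58.64.
Equity: weight = 44.22/58.64 = 0.7541; cost = 8.0529%.
Debt: weight = 14.42/58.64 = 0.2459; after-tax cost = 2.92% × (1 − 31%) = 2.0148%.
WACC = 0.7541 × 8.0529% + 0.2459 × 2.0148% = 6.5681%.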